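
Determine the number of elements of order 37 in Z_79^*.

0

φ(79) = 79 − 1 = 78 = 2 · 3 · 13.
Since (Z/79Z)^× is cyclic of order 78, the number of elements of order d is φ(d) when d | 78 and 0 otherwise.
Here 78 is not a multiple of 37, so there are no elements of order 37.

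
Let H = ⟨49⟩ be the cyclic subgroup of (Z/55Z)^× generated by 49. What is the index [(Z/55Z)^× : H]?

4

By Lagrange's theorem, ord_55(49) divides φ(55) = φ(5·11) = (5−1)·(11−1) = 4·10 = 40 = 2^3 · 5.
Divisors of 40: 1, 2, 4, 5, 8, 10, 20, 40.
Evaluate successive powers at the divisors of 40:
49^1 ≡ 49 (mod 55)
49^2 ≡ 36 (mod 55)
49^4 ≡ 31 (mod 55)
49^5 ≡ 34 (mod 55)
49^8 ≡ 26 (mod 55)
49^10 ≡ 1 (mod 55) ✓
So ord_55(49) = 10, hence |⟨49⟩| = 10.
The index is φ(55) / ord(49) = 40 / 10 = 4.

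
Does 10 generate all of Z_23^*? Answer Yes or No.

φ(23) = 23 − 1 = 22 = 2 · 11.
It suffices to check that the order of 10 is not a proper divisor of 22: compute 10^(22/q) for q ∈ {2, 11}.
10^11 ≡ 22 (mod 23)  [q = 2: ≢ 1 ✓]
10^2 ≡ 8 (mod 23)  [q = 11: ≢ 1 ✓]
Every test exponent gives a nontrivial residue, hence 10 generates the full group.

Yes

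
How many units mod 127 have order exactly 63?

φ(127) = 127 − 1 = 126 = 2 · 3^2 · 7.
In a cyclic group of order 126, there are φ(d) elements of order d for each divisor d of 126, and zero for non-divisors.
63 = 3^2 · 7 divides 126, and φ(63) = 36.

36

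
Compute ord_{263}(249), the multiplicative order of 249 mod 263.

131

By Lagrange's theorem, ord_263(249) divides φ(263) = 263 − 1 = 262 = 2 · 131.
Divisors of 262: 1, 2, 131, 262.
Check 249^d mod 263 for each divisor in increasing order:
249^1 ≡ 249
249^2 ≡ 196
249^131 ≡ 1
The smallest such exponent is 131, so the order of 249 is 131.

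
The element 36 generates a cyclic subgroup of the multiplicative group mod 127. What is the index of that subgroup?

2

ord(36) | φ(127) = 127 − 1 = 126 = 2 · 3^2 · 7.
Divisors of 126: 1, 2, 3, 6, 7, 9, 14, 18, 21, 42, 63, 126.
Test each divisor d:
36^1 ≡ 36 (mod 127)
36^2 ≡ 26 (mod 127)
36^3 ≡ 47 (mod 127)
36^6 ≡ 50 (mod 127)
36^7 ≡ 22 (mod 127)
36^9 ≡ 64 (mod 127)
36^14 ≡ 103 (mod 127)
36^18 ≡ 32 (mod 127)
36^21 ≡ 107 (mod 127)
36^42 ≡ 19 (mod 127)
36^63 ≡ 1 (mod 127) ✓
So ord_127(36) = 63, hence |⟨36⟩| = 63.
Index = |(Z/127Z)^×| / |⟨36⟩| = 126 / 63 = 2.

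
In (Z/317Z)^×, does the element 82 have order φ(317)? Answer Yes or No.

φ(317) = 317 − 1 = 316 = 2^2 · 79.
Test 82^(316/q) mod 317 for each prime factor q of 316:
82^158 ≡ 1 (mod 317)  [q = 2: ≡ 1 ✗]
82^4 ≡ 51 (mod 317)  [q = 79: ≢ 1 ✓]
The check at q = 2 fails, so 82 generates a proper subgroup.

No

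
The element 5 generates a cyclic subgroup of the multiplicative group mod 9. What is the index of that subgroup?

1

Since 5 ∈ (Z/9Z)^×, its order divides φ(9) = φ(3^2) = 3·(3−1) = 6 = 2 · 3.
Divisors of 6: 1, 2, 3, 6.
Test each divisor d:
5^1 ≡ 5 (mod 9)
5^2 ≡ 7 (mod 9)
5^3 ≡ 8 (mod 9)
5^6 ≡ 1 (mod 9) ✓
So ord_9(5) = 6, hence |⟨5⟩| = 6.
[(Z/9Z)^× : ⟨5⟩] = 6/6 = 1.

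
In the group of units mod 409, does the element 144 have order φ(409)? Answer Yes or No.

No

φ(409) = 409 − 1 = 408 = 2^3 · 3 · 17.
It suffices to check that the order of 144 is not a proper divisor of 408: compute 144^(408/q) for q ∈ {2, 3, 17}.
144^204 ≡ 1 (mod 409)  [q = 2: ≡ 1 ✗]
144^136 ≡ 53 (mod 409)  [q = 3: ≢ 1 ✓]
144^24 ≡ 6 (mod 409)  [q = 17: ≢ 1 ✓]
144^204 ≡ 1 shows ord(144) | 204, strictly less than φ(409); not a primitive root.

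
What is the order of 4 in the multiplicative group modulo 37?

18

By Lagrange's theorem, ord_37(4) divides φ(37) = 37 − 1 = 36 = 2^2 · 3^2.
Divisors of 36: 1, 2, 3, 4, 6, 9, 12, 18, 36.
Compute 4^d (mod 37) for the divisors d until we hit 1:
4^1 ≡ 4 (mod 37)
4^2 ≡ 16 (mod 37)
4^3 ≡ 27 (mod 37)
4^4 ≡ 34 (mod 37)
4^6 ≡ 26 (mod 37)
4^9 ≡ 36 (mod 37)
4^12 ≡ 10 (mod 37)
4^18 ≡ 1 (mod 37) ✓
Therefore the multiplicative order of 4 modulo 37 is 18.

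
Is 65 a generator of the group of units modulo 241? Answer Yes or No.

φ(241) = 241 − 1 = 240 = 2^4 · 3 · 5.
It suffices to check that the order of 65 is not a proper divisor of 240: compute 65^(240/q) for q ∈ {2, 3, 5}.
65^120 ≡ 240 (mod 241)  [q = 2: ≢ 1 ✓]
65^80 ≡ 225 (mod 241)  [q = 3: ≢ 1 ✓]
65^48 ≡ 1 (mod 241)  [q = 5: ≡ 1 ✗]
65^48 ≡ 1 shows ord(65) | 48, strictly less than φ(241); not a primitive root.

No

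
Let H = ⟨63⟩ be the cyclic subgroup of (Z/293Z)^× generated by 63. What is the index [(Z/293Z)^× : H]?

By Lagrange's theorem, ord_293(63) divides φ(293) = 293 − 1 = 292 = 2^2 · 73.
Divisors of 292: 1, 2, 4, 73, 146, 292.
Test each divisor d:
63^1 ≡ 63 (mod 293)
63^2 ≡ 160 (mod 293)
63^4 ≡ 109 (mod 293)
63^73 ≡ 155 (mod 293)
63^146 ≡ 292 (mod 293)
63^292 ≡ 1 (mod 293) ✓
So ord_293(63) = 292, hence |⟨63⟩| = 292.
Index = |(Z/293Z)^×| / |⟨63⟩| = 292 / 292 = 1.

1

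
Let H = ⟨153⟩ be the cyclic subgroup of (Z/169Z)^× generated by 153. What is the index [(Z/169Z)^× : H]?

2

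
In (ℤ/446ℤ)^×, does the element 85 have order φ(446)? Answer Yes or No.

Yes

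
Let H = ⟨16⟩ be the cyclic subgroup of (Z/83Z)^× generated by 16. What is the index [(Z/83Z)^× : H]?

ord(16) | φ(83) = 83 − 1 = 82 = 2 · 41.
Divisors of 82: 1, 2, 41, 82.
Check 16^d mod 83 for each divisor in increasing order:
16^1 ≡ 16 (mod 83)
16^2 ≡ 7 (mod 83)
16^41 ≡ 1 (mod 83) ✓
Thus |⟨16⟩| = ord(16) = 41.
[(Z/83Z)^× : ⟨16⟩] = 82/41 = 2.

2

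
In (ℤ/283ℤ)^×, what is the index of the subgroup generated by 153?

1

Since 153 ∈ (Z/283Z)^×, its order divides φ(283) = 283 − 1 = 282 = 2 · 3 · 47.
Divisors of 282: 1, 2, 3, 6, 47, 94, 141, 282.
Check 153^d mod 283 for each divisor in increasing order:
153^1 ≡ 153 (mod 283)
153^2 ≡ 203 (mod 283)
153^3 ≡ 212 (mod 283)
153^6 ≡ 230 (mod 283)
153^47 ≡ 239 (mod 283)
153^94 ≡ 238 (mod 283)
153^141 ≡ 282 (mod 283)
153^282 ≡ 1 (mod 283) ✓
Thus |⟨153⟩| = ord(153) = 282.
The index is φ(283) / ord(153) = 282 / 282 = 1.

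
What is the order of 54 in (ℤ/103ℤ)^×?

Since 54 ∈ (Z/103Z)^×, its order divides φ(103) = 103 − 1 = 102 = 2 · 3 · 17.
Divisors of 102: 1, 2, 3, 6, 17, 34, 51, 102.
Test each divisor d:
54^1 ≡ 54
54^2 ≡ 32
54^3 ≡ 80
54^6 ≡ 14
54^17 ≡ 47
54^34 ≡ 46
54^51 ≡ 102
54^102 ≡ 1
Therefore the multiplicative order of 54 modulo 103 is 102.

102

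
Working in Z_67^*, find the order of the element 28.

66

ord(28) | φ(67) = 67 − 1 = 66 = 2 · 3 · 11.
Divisors of 66: 1, 2, 3, 6, 11, 22, 33, 66.
Compute 28^d (mod 67) for the divisors d until we hit 1:
28^1 ≡ 28 (mod 67)
28^2 ≡ 47 (mod 67)
28^3 ≡ 43 (mod 67)
28^6 ≡ 40 (mod 67)
28^11 ≡ 38 (mod 67)
28^22 ≡ 37 (mod 67)
28^33 ≡ 66 (mod 67)
28^66 ≡ 1 (mod 67) ✓
Hence ord(28) = 66.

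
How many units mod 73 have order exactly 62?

0

φ(73) = 73 − 1 = 72 = 2^3 · 3^2.
Since (Z/73Z)^× is cyclic of order 72, the number of elements of order d is φ(d) when d | 72 and 0 otherwise.
Since 62 ∤ 72, the count is 0.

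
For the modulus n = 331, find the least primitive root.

φ(331) = 331 − 1 = 330 = 2 · 3 · 5 · 11.
Test candidates g = 2, 3, … against the prime factors q ∈ {2, 3, 5, 11} of φ(331): g is a generator iff g^(330/q) ≢ 1 for every such q.
g = 2: 2^165 ≡ 330; 2^110 ≡ 299; 2^66 ≡ 64; 2^30 ≡ 1 — hits 1, so not a primitive root.
g = 3: 3^165 ≡ 330; 3^110 ≡ 299; 3^66 ≡ 64; 3^30 ≡ 270 — none is 1, so 3 is a primitive root.
So 3 is the smallest generator of (Z/331Z)^×.

3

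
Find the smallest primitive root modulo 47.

φ(47) = 47 − 1 = 46 = 2 · 23.
g is a primitive root iff g^(46/q) ≢ 1 (mod 47) for each prime q ∈ {2, 23}.
g = 2: 2^23 ≡ 1 — hits 1, so not a primitive root.
g = 3: 3^23 ≡ 1 — hits 1, so not a primitive root.
g = 4: 4^23 ≡ 1 — hits 1, so not a primitive root.
g = 5: 5^23 ≡ 46; 5^2 ≡ 25 — none is 1, so 5 is a primitive root.
Hence the least primitive root of 47 is 5.

5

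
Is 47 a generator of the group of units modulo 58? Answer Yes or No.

Yes

φ(58) = φ(2)·φ(29) = 1·28 = 28 = 2^2 · 7.
An element g generates (Z/58Z)^× iff g^(28/q) ≢ 1 (mod 58) for each prime q ∈ {2, 7}.
47^14 ≡ 57 (mod 58)  [q = 2: ≢ 1 ✓]
47^4 ≡ 25 (mod 58)  [q = 7: ≢ 1 ✓]
All checks pass, so 47 has order 28 and is a primitive root modulo 58.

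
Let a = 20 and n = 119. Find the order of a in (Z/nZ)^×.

16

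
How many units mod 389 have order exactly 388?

192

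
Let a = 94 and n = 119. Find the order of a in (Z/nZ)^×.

By Lagrange's theorem, ord_119(94) divides φ(119) = φ(7·17) = (7−1)·(17−1) = 6·16 = 96 = 2^5 · 3.
Divisors of 96: 1, 2, 3, 4, 6, 8, 12, 16, 24, 32, 48, 96.
Compute 94^d (mod 119) for the divisors d until we hit 1:
94^1 ≡ 94 (mod 119)
94^2 ≡ 30 (mod 119)
94^3 ≡ 83 (mod 119)
94^4 ≡ 67 (mod 119)
94^6 ≡ 106 (mod 119)
94^8 ≡ 86 (mod 119)
94^12 ≡ 50 (mod 119)
94^16 ≡ 18 (mod 119)
94^24 ≡ 1 (mod 119) ✓
Therefore the multiplicative order of 94 modulo 119 is 24.

24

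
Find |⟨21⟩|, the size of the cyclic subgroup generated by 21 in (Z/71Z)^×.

The order of 21 must divide φ(71) = 71 − 1 = 70 = 2 · 5 · 7.
Divisors of 70: 1, 2, 5, 7, 10, 14, 35, 70.
Test each divisor d:
21^1 ≡ 21
21^2 ≡ 15
21^5 ≡ 39
21^7 ≡ 17
21^10 ≡ 30
21^14 ≡ 5
21^35 ≡ 70
21^70 ≡ 1
Hence ord(21) = 70.

70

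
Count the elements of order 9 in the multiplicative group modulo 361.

6

φ(361) = φ(19^2) = 19·(19−1) = 342 = 2 · 3^2 · 19.
Since (Z/361Z)^× is cyclic of order 342, the number of elements of order d is φ(d) when d | 342 and 0 otherwise.
9 = 3^2 divides 342, and φ(9) = 6.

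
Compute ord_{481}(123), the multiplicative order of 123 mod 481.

36

ord(123) | φ(481) = φ(13·37) = (13−1)·(37−1) = 12·36 = 432 = 2^4 · 3^3.
Divisors of 432: 1, 2, 3, 4, 6, 8, 9, 12, 16, 18, 24, 27, 36, 48, 54, 72, 108, 144, 216, 432.
Check 123^d mod 481 for each divisor in increasing order:
123^1 ≡ 123
123^2 ≡ 218
123^3 ≡ 359
123^4 ≡ 386
123^6 ≡ 454
123^8 ≡ 367
123^9 ≡ 408
123^12 ≡ 248
123^16 ≡ 9
123^18 ≡ 38
123^24 ≡ 417
123^27 ≡ 112
123^36 ≡ 1
So ord_481(123) = 36.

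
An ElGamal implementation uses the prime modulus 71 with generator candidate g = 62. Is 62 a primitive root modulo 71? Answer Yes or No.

φ(71) = 71 − 1 = 70 = 2 · 5 · 7.
An element g generates (Z/71Z)^× iff g^(70/q) ≢ 1 (mod 71) for each prime q ∈ {2, 5, 7}.
62^35 ≡ 70 (mod 71)  [q = 2: ≢ 1 ✓]
62^14 ≡ 5 (mod 71)  [q = 5: ≢ 1 ✓]
62^10 ≡ 32 (mod 71)  [q = 7: ≢ 1 ✓]
Every test exponent gives a nontrivial residue, hence 62 generates the full group.

Yes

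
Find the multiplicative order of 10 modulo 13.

6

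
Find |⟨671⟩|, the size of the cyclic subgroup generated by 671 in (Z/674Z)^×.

The order of 671 must divide φ(674) = φ(2)·φ(337) = 1·336 = 336 = 2^4 · 3 · 7.
Divisors of 336: 1, 2, 3, 4, 6, 7, 8, 12, 14, 16, 21, 24, 28, 42, 48, 56, 84, 112, 168, 336.
Check 671^d mod 674 for each divisor in increasing order:
671^1 ≡ 671 (mod 674)
671^2 ≡ 9 (mod 674)
671^3 ≡ 647 (mod 674)
671^4 ≡ 81 (mod 674)
671^6 ≡ 55 (mod 674)
671^7 ≡ 509 (mod 674)
671^8 ≡ 495 (mod 674)
671^12 ≡ 329 (mod 674)
671^14 ≡ 265 (mod 674)
671^16 ≡ 363 (mod 674)
671^21 ≡ 85 (mod 674)
671^24 ≡ 401 (mod 674)
671^28 ≡ 129 (mod 674)
671^42 ≡ 485 (mod 674)
671^48 ≡ 389 (mod 674)
671^56 ≡ 465 (mod 674)
671^84 ≡ 673 (mod 674)
671^112 ≡ 545 (mod 674)
671^168 ≡ 1 (mod 674) ✓
Therefore the multiplicative order of 671 modulo 674 is 168.

168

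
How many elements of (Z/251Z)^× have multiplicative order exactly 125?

100

φ(251) = 251 − 1 = 250 = 2 · 5^3.
Since (Z/251Z)^× is cyclic of order 250, the number of elements of order d is φ(d) when d | 250 and 0 otherwise.
125 = 5^3 divides 250, and φ(125) = 100.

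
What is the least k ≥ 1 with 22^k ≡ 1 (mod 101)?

50

Since 22 ∈ (Z/101Z)^×, its order divides φ(101) = 101 − 1 = 100 = 2^2 · 5^2.
Divisors of 100: 1, 2, 4, 5, 10, 20, 25, 50, 100.
Check 22^d mod 101 for each divisor in increasing order:
22^1 ≡ 22 (mod 101)
22^2 ≡ 80 (mod 101)
22^4 ≡ 37 (mod 101)
22^5 ≡ 6 (mod 101)
22^10 ≡ 36 (mod 101)
22^20 ≡ 84 (mod 101)
22^25 ≡ 100 (mod 101)
22^50 ≡ 1 (mod 101) ✓
Therefore the multiplicative order of 22 modulo 101 is 50.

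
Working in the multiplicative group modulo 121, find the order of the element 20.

55

ord(20) | φ(121) = φ(11^2) = 11·(11−1) = 110 = 2 · 5 · 11.
Divisors of 110: 1, 2, 5, 10, 11, 22, 55, 110.
Compute 20^d (mod 121) for the divisors d until we hit 1:
20^1 ≡ 20 (mod 121)
20^2 ≡ 37 (mod 121)
20^5 ≡ 34 (mod 121)
20^10 ≡ 67 (mod 121)
20^11 ≡ 9 (mod 121)
20^22 ≡ 81 (mod 121)
20^55 ≡ 1 (mod 121) ✓
The smallest such exponent is 55, so the order of 20 is 55.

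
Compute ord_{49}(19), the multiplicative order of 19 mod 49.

By Lagrange's theorem, ord_49(19) divides φ(49) = φ(7^2) = 7·(7−1) = 42 = 2 · 3 · 7.
Divisors of 42: 1, 2, 3, 6, 7, 14, 21, 42.
Evaluate successive powers at the divisors of 42:
19^1 ≡ 19 (mod 49)
19^2 ≡ 18 (mod 49)
19^3 ≡ 48 (mod 49)
19^6 ≡ 1 (mod 49) ✓
The smallest such exponent is 6, so the order of 19 is 6.

6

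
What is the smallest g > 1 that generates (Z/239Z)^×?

7

φ(239) = 239 − 1 = 238 = 2 · 7 · 17.
Test candidates g = 2, 3, … against the prime factors q ∈ {2, 7, 17} of φ(239): g is a generator iff g^(238/q) ≢ 1 for every such q.
g = 2: 2^119 ≡ 1 — hits 1, so not a primitive root.
g = 3: 3^119 ≡ 1 — hits 1, so not a primitive root.
g = 4: 4^119 ≡ 1 — hits 1, so not a primitive root.
g = 5: 5^119 ≡ 1 — hits 1, so not a primitive root.
g = 6: 6^119 ≡ 1 — hits 1, so not a primitive root.
g = 7: 7^119 ≡ 238; 7^34 ≡ 24; 7^14 ≡ 211 — none is 1, so 7 is a primitive root.
So 7 is the smallest generator of (Z/239Z)^×.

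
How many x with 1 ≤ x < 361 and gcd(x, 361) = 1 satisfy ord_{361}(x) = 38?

18

φ(361) = φ(19^2) = 19·(19−1) = 342 = 2 · 3^2 · 19.
In a cyclic group of order 342, there are φ(d) elements of order d for each divisor d of 342, and zero for non-divisors.
38 = 2 · 19 divides 342, and φ(38) = 18.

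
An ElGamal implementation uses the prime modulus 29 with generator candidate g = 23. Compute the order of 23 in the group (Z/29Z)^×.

7

ord(23) | φ(29) = 29 − 1 = 28 = 2^2 · 7.
Divisors of 28: 1, 2, 4, 7, 14, 28.
Check 23^d mod 29 for each divisor in increasing order:
23^1 ≡ 23
23^2 ≡ 7
23^4 ≡ 20
23^7 ≡ 1
So ord_29(23) = 7.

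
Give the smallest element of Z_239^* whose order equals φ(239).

φ(239) = 239 − 1 = 238 = 2 · 7 · 17.
g is a primitive root iff g^(238/q) ≢ 1 (mod 239) for each prime q ∈ {2, 7, 17}.
g = 2: 2^119 ≡ 1 — hits 1, so not a primitive root.
g = 3: 3^119 ≡ 1 — hits 1, so not a primitive root.
g = 4: 4^119 ≡ 1 — hits 1, so not a primitive root.
g = 5: 5^119 ≡ 1 — hits 1, so not a primitive root.
g = 6: 6^119 ≡ 1 — hits 1, so not a primitive root.
g = 7: 7^119 ≡ 238; 7^34 ≡ 24; 7^14 ≡ 211 — none is 1, so 7 is a primitive root.
So 7 is the smallest generator of (Z/239Z)^×.

7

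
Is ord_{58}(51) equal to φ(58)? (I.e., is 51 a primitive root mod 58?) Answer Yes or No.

φ(58) = φ(2)·φ(29) = 1·28 = 28 = 2^2 · 7.
An element g generates (Z/58Z)^× iff g^(28/q) ≢ 1 (mod 58) for each prime q ∈ {2, 7}.
51^14 ≡ 1 (mod 58)  [q = 2: ≡ 1 ✗]
51^4 ≡ 23 (mod 58)  [q = 7: ≢ 1 ✓]
Since 51^14 ≡ 1, the order of 51 divides 14 < 28, so 51 is not a primitive root.

No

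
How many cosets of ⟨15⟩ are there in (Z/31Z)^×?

3

By Lagrange's theorem, ord_31(15) divides φ(31) = 31 − 1 = 30 = 2 · 3 · 5.
Divisors of 30: 1, 2, 3, 5, 6, 10, 15, 30.
Compute 15^d (mod 31) for the divisors d until we hit 1:
15^1 ≡ 15 (mod 31)
15^2 ≡ 8 (mod 31)
15^3 ≡ 27 (mod 31)
15^5 ≡ 30 (mod 31)
15^6 ≡ 16 (mod 31)
15^10 ≡ 1 (mod 31) ✓
The order of 15 is 10, so the subgroup it generates has 10 elements.
[(Z/31Z)^× : ⟨15⟩] = 30/10 = 3.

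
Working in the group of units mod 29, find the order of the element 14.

28

The order of 14 must divide φ(29) = 29 − 1 = 28 = 2^2 · 7.
Divisors of 28: 1, 2, 4, 7, 14, 28.
Compute 14^d (mod 29) for the divisors d until we hit 1:
14^1 ≡ 14 (mod 29)
14^2 ≡ 22 (mod 29)
14^4 ≡ 20 (mod 29)
14^7 ≡ 12 (mod 29)
14^14 ≡ 28 (mod 29)
14^28 ≡ 1 (mod 29) ✓
Therefore the multiplicative order of 14 modulo 29 is 28.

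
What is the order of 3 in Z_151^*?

50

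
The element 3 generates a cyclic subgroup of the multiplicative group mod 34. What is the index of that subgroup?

1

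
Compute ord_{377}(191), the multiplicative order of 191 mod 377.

12

By Lagrange's theorem, ord_377(191) divides φ(377) = φ(13·29) = (13−1)·(29−1) = 12·28 = 336 = 2^4 · 3 · 7.
Divisors of 336: 1, 2, 3, 4, 6, 7, 8, 12, 14, 16, 21, 24, 28, 42, 48, 56, 84, 112, 168, 336.
Check 191^d mod 377 for each divisor in increasing order:
191^1 ≡ 191 (mod 377)
191^2 ≡ 289 (mod 377)
191^3 ≡ 157 (mod 377)
191^4 ≡ 204 (mod 377)
191^6 ≡ 144 (mod 377)
191^7 ≡ 360 (mod 377)
191^8 ≡ 146 (mod 377)
191^12 ≡ 1 (mod 377) ✓
Hence ord(191) = 12.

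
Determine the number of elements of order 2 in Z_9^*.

1

φ(9) = φ(3^2) = 3·(3−1) = 6 = 2 · 3.
(Z/9Z)^× is cyclic (|G| = 6); a cyclic group of order m has exactly φ(d) elements of each order d | m, and none otherwise.
2 | 6, and φ(2) = 2 − 1 = 1.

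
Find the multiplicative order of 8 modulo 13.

4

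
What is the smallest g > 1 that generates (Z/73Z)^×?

5

φ(73) = 73 − 1 = 72 = 2^3 · 3^2.
Test candidates g = 2, 3, … against the prime factors q ∈ {2, 3} of φ(73): g is a generator iff g^(72/q) ≢ 1 for every such q.
g = 2: 2^36 ≡ 1 — hits 1, so not a primitive root.
g = 3: 3^36 ≡ 1 — hits 1, so not a primitive root.
g = 4: 4^36 ≡ 1 — hits 1, so not a primitive root.
g = 5: 5^36 ≡ 72; 5^24 ≡ 8 — none is 1, so 5 is a primitive root.
So 5 is the smallest generator of (Z/73Z)^×.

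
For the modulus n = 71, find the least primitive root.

7

φ(71) = 71 − 1 = 70 = 2 · 5 · 7.
Test candidates g = 2, 3, … against the prime factors q ∈ {2, 5, 7} of φ(71): g is a generator iff g^(70/q) ≢ 1 for every such q.
g = 2: 2^35 ≡ 1 — hits 1, so not a primitive root.
g = 3: 3^35 ≡ 1 — hits 1, so not a primitive root.
g = 4: 4^35 ≡ 1 — hits 1, so not a primitive root.
g = 5: 5^35 ≡ 1 — hits 1, so not a primitive root.
g = 6: 6^35 ≡ 1 — hits 1, so not a primitive root.
g = 7: 7^35 ≡ 70; 7^14 ≡ 54; 7^10 ≡ 45 — none is 1, so 7 is a primitive root.
The smallest primitive root modulo 71 is 7.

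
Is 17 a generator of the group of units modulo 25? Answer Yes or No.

φ(25) = φ(5^2) = 5·(5−1) = 20 = 2^2 · 5.
An element g generates (Z/25Z)^× iff g^(20/q) ≢ 1 (mod 25) for each prime q ∈ {2, 5}.
17^10 ≡ 24 (mod 25)  [q = 2: ≢ 1 ✓]
17^4 ≡ 21 (mod 25)  [q = 5: ≢ 1 ✓]
All checks pass, so 17 has order 20 and is a primitive root modulo 25.

Yes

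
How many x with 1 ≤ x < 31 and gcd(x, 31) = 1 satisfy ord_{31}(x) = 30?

8

φ(31) = 31 − 1 = 30 = 2 · 3 · 5.
(Z/31Z)^× is cyclic (|G| = 30); a cyclic group of order m has exactly φ(d) elements of each order d | m, and none otherwise.
30 = 2 · 3 · 5 divides 30, and φ(30) = 8.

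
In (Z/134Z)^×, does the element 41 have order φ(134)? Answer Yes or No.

φ(134) = φ(2)·φ(67) = 1·66 = 66 = 2 · 3 · 11.
Test 41^(66/q) mod 134 for each prime factor q of 66:
41^33 ≡ 133 (mod 134)  [q = 2: ≢ 1 ✓]
41^22 ≡ 29 (mod 134)  [q = 3: ≢ 1 ✓]
41^6 ≡ 15 (mod 134)  [q = 11: ≢ 1 ✓]
All checks pass, so 41 has order 66 and is a primitive root modulo 134.

Yes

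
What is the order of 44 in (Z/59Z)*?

Since 44 ∈ (Z/59Z)^×, its order divides φ(59) = 59 − 1 = 58 = 2 · 29.
Divisors of 58: 1, 2, 29, 58.
Compute 44^d (mod 59) for the divisors d until we hit 1:
44^1 ≡ 44 (mod 59)
44^2 ≡ 48 (mod 59)
44^29 ≡ 58 (mod 59)
44^58 ≡ 1 (mod 59) ✓
The smallest such exponent is 58, so the order of 44 is 58.

58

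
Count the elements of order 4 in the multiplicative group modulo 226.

2

φ(226) = φ(2)·φ(113) = 1·112 = 112 = 2^4 · 7.
Since (Z/226Z)^× is cyclic of order 112, the number of elements of order d is φ(d) when d | 112 and 0 otherwise.
4 = 2^2 divides 112, and φ(4) = 2.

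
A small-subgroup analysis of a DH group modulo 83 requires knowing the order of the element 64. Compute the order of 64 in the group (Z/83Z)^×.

ord(64) | φ(83) = 83 − 1 = 82 = 2 · 41.
Divisors of 82: 1, 2, 41, 82.
Evaluate successive powers at the divisors of 82:
64^1 ≡ 64 (mod 83)
64^2 ≡ 29 (mod 83)
64^41 ≡ 1 (mod 83) ✓
Hence ord(64) = 41.

41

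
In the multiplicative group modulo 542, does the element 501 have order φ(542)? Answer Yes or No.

φ(542) = φ(2)·φ(271) = 1·270 = 270 = 2 · 3^3 · 5.
501 is a primitive root mod 542 iff 501^(φ(542)/q) ≢ 1 for every prime q | φ(542), i.e. q ∈ {2, 3, 5}.
501^135 ≡ 541 (mod 542)  [q = 2: ≢ 1 ✓]
501^90 ≡ 1 (mod 542)  [q = 3: ≡ 1 ✗]
501^54 ≡ 515 (mod 542)  [q = 5: ≢ 1 ✓]
The check at q = 3 fails, so 501 generates a proper subgroup.

No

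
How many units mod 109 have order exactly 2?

φ(109) = 109 − 1 = 108 = 2^2 · 3^3.
Since (Z/109Z)^× is cyclic of order 108, the number of elements of order d is φ(d) when d | 108 and 0 otherwise.
2 | 108, and φ(2) = 2 − 1 = 1.

1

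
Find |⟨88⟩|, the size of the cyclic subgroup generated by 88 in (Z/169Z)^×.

78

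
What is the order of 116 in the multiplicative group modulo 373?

Since 116 ∈ (Z/373Z)^×, its order divides φ(373) = 373 − 1 = 372 = 2^2 · 3 · 31.
Divisors of 372: 1, 2, 3, 4, 6, 12, 31, 62, 93, 124, 186, 372.
Compute 116^d (mod 373) for the divisors d until we hit 1:
116^1 ≡ 116 (mod 373)
116^2 ≡ 28 (mod 373)
116^3 ≡ 264 (mod 373)
116^4 ≡ 38 (mod 373)
116^6 ≡ 318 (mod 373)
116^12 ≡ 41 (mod 373)
116^31 ≡ 89 (mod 373)
116^62 ≡ 88 (mod 373)
116^93 ≡ 372 (mod 373)
116^124 ≡ 284 (mod 373)
116^186 ≡ 1 (mod 373) ✓
Hence ord(116) = 186.

186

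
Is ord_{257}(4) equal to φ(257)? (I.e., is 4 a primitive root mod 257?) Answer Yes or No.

No

φ(257) = 257 − 1 = 256 = 2^8.
It suffices to check that the order of 4 is not a proper divisor of 256: compute 4^(256/q) for q ∈ {2}.
4^128 ≡ 1 (mod 257)  [q = 2: ≡ 1 ✗]
Since 4^128 ≡ 1, the order of 4 divides 128 < 256, so 4 is not a primitive root.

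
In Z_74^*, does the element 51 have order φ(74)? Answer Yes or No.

φ(74) = φ(2)·φ(37) = 1·36 = 36 = 2^2 · 3^2.
51 is a primitive root mod 74 iff 51^(φ(74)/q) ≢ 1 for every prime q | φ(74), i.e. q ∈ {2, 3}.
51^18 ≡ 73 (mod 74)  [q = 2: ≢ 1 ✓]
51^12 ≡ 1 (mod 74)  [q = 3: ≡ 1 ✗]
The check at q = 3 fails, so 51 generates a proper subgroup.

No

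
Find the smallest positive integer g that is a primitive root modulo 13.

φ(13) = 13 − 1 = 12 = 2^2 · 3.
g is a primitive root iff g^(12/q) ≢ 1 (mod 13) for each prime q ∈ {2, 3}.
g = 2: 2^6 ≡ 12; 2^4 ≡ 3 — none is 1, so 2 is a primitive root.
Hence the least primitive root of 13 is 2.

2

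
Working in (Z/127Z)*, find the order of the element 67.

126

The order of 67 must divide φ(127) = 127 − 1 = 126 = 2 · 3^2 · 7.
Divisors of 126: 1, 2, 3, 6, 7, 9, 14, 18, 21, 42, 63, 126.
Check 67^d mod 127 for each divisor in increasing order:
67^1 ≡ 67 (mod 127)
67^2 ≡ 44 (mod 127)
67^3 ≡ 27 (mod 127)
67^6 ≡ 94 (mod 127)
67^7 ≡ 75 (mod 127)
67^9 ≡ 125 (mod 127)
67^14 ≡ 37 (mod 127)
67^18 ≡ 4 (mod 127)
67^21 ≡ 108 (mod 127)
67^42 ≡ 107 (mod 127)
67^63 ≡ 126 (mod 127)
67^126 ≡ 1 (mod 127) ✓
The smallest such exponent is 126, so the order of 67 is 126.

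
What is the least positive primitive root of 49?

φ(49) = φ(7^2) = 7·(7−1) = 42 = 2 · 3 · 7.
g is a primitive root iff g^(42/q) ≢ 1 (mod 49) for each prime q ∈ {2, 3, 7}.
g = 2: 2^21 ≡ 1 — hits 1, so not a primitive root.
g = 3: 3^21 ≡ 48; 3^14 ≡ 30; 3^6 ≡ 43 — none is 1, so 3 is a primitive root.
Hence the least primitive root of 49 is 3.

3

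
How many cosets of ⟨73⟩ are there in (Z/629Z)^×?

36

The order of 73 must divide φ(629) = φ(17·37) = (17−1)·(37−1) = 16·36 = 576 = 2^6 · 3^2.
Divisors of 576: 1, 2, 3, 4, 6, 8, 9, 12, 16, 18, 24, 32, 36, 48, 64, 72, 96, 144, 192, 288, 576.
Check 73^d mod 629 for each divisor in increasing order:
73^1 ≡ 73 (mod 629)
73^2 ≡ 297 (mod 629)
73^3 ≡ 295 (mod 629)
73^4 ≡ 149 (mod 629)
73^6 ≡ 223 (mod 629)
73^8 ≡ 186 (mod 629)
73^9 ≡ 369 (mod 629)
73^12 ≡ 38 (mod 629)
73^16 ≡ 1 (mod 629) ✓
So ord_629(73) = 16, hence |⟨73⟩| = 16.
Index = |(Z/629Z)^×| / |⟨73⟩| = 576 / 16 = 36.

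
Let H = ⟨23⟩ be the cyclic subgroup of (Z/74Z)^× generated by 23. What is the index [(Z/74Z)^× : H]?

3

By Lagrange's theorem, ord_74(23) divides φ(74) = φ(2)·φ(37) = 1·36 = 36 = 2^2 · 3^2.
Divisors of 36: 1, 2, 3, 4, 6, 9, 12, 18, 36.
Check 23^d mod 74 for each divisor in increasing order:
23^1 ≡ 23 (mod 74)
23^2 ≡ 11 (mod 74)
23^3 ≡ 31 (mod 74)
23^4 ≡ 47 (mod 74)
23^6 ≡ 73 (mod 74)
23^9 ≡ 43 (mod 74)
23^12 ≡ 1 (mod 74) ✓
Thus |⟨23⟩| = ord(23) = 12.
[(Z/74Z)^× : ⟨23⟩] = 36/12 = 3.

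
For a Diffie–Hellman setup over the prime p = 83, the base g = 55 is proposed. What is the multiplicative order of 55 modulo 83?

82

By Lagrange's theorem, ord_83(55) divides φ(83) = 83 − 1 = 82 = 2 · 41.
Divisors of 82: 1, 2, 41, 82.
Check 55^d mod 83 for each divisor in increasing order:
55^1 ≡ 55
55^2 ≡ 37
55^41 ≡ 82
55^82 ≡ 1
So ord_83(55) = 82.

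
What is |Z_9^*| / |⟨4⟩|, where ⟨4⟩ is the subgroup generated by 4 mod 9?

2

By Lagrange's theorem, ord_9(4) divides φ(9) = φ(3^2) = 3·(3−1) = 6 = 2 · 3.
Divisors of 6: 1, 2, 3, 6.
Compute 4^d (mod 9) for the divisors d until we hit 1:
4^1 ≡ 4
4^2 ≡ 7
4^3 ≡ 1
So ord_9(4) = 3, hence |⟨4⟩| = 3.
Index = |(Z/9Z)^×| / |⟨4⟩| = 6 / 3 = 2.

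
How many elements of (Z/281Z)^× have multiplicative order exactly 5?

φ(281) = 281 − 1 = 280 = 2^3 · 5 · 7.
In a cyclic group of order 280, there are φ(d) elements of order d for each divisor d of 280, and zero for non-divisors.
5 | 280, and φ(5) = 5 − 1 = 4.

4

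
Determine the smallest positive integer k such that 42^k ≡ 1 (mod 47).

Since 42 ∈ (Z/47Z)^×, its order divides φ(47) = 47 − 1 = 46 = 2 · 23.
Divisors of 46: 1, 2, 23, 46.
Evaluate successive powers at the divisors of 46:
42^1 ≡ 42
42^2 ≡ 25
42^23 ≡ 1
Hence ord(42) = 23.

23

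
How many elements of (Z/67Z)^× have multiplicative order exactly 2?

1

φ(67) = 67 − 1 = 66 = 2 · 3 · 11.
(Z/67Z)^× is cyclic (|G| = 66); a cyclic group of order m has exactly φ(d) elements of each order d | m, and none otherwise.
2 | 66, and φ(2) = 2 − 1 = 1.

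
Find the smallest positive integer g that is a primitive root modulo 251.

6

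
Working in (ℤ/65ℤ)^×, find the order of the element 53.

4

By Lagrange's theorem, ord_65(53) divides φ(65) = φ(5·13) = (5−1)·(13−1) = 4·12 = 48 = 2^4 · 3.
Divisors of 48: 1, 2, 3, 4, 6, 8, 12, 16, 24, 48.
Test each divisor d:
53^1 ≡ 53
53^2 ≡ 14
53^3 ≡ 27
53^4 ≡ 1
Hence ord(53) = 4.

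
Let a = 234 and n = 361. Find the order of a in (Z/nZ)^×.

9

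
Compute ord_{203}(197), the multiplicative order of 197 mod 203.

7

ord(197) | φ(203) = φ(7·29) = (7−1)·(29−1) = 6·28 = 168 = 2^3 · 3 · 7.
Divisors of 168: 1, 2, 3, 4, 6, 7, 8, 12, 14, 21, 24, 28, 42, 56, 84, 168.
Test each divisor d:
197^1 ≡ 197 (mod 203)
197^2 ≡ 36 (mod 203)
197^3 ≡ 190 (mod 203)
197^4 ≡ 78 (mod 203)
197^6 ≡ 169 (mod 203)
197^7 ≡ 1 (mod 203) ✓
So ord_203(197) = 7.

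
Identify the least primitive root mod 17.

φ(17) = 17 − 1 = 16 = 2^4.
Test candidates g = 2, 3, … against the prime factors q ∈ {2} of φ(17): g is a generator iff g^(16/q) ≢ 1 for every such q.
g = 2: 2^8 ≡ 1 — hits 1, so not a primitive root.
g = 3: 3^8 ≡ 16 — none is 1, so 3 is a primitive root.
So 3 is the smallest generator of (Z/17Z)^×.

3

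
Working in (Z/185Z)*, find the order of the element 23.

The order of 23 must divide φ(185) = φ(5·37) = (5−1)·(37−1) = 4·36 = 144 = 2^4 · 3^2.
Divisors of 144: 1, 2, 3, 4, 6, 8, 9, 12, 16, 18, 24, 36, 48, 72, 144.
Evaluate successive powers at the divisors of 144:
23^1 ≡ 23 (mod 185)
23^2 ≡ 159 (mod 185)
23^3 ≡ 142 (mod 185)
23^4 ≡ 121 (mod 185)
23^6 ≡ 184 (mod 185)
23^8 ≡ 26 (mod 185)
23^9 ≡ 43 (mod 185)
23^12 ≡ 1 (mod 185) ✓
Therefore the multiplicative order of 23 modulo 185 is 12.

12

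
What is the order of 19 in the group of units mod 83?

ord(19) | φ(83) = 83 − 1 = 82 = 2 · 41.
Divisors of 82: 1, 2, 41, 82.
Check 19^d mod 83 for each divisor in increasing order:
19^1 ≡ 19
19^2 ≡ 29
19^41 ≡ 82
19^82 ≡ 1
So ord_83(19) = 82.

82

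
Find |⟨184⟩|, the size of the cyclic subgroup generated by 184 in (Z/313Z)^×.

ord(184) | φ(313) = 313 − 1 = 312 = 2^3 · 3 · 13.
Divisors of 312: 1, 2, 3, 4, 6, 8, 12, 13, 24, 26, 39, 52, 78, 104, 156, 312.
Test each divisor d:
184^1 ≡ 184 (mod 313)
184^2 ≡ 52 (mod 313)
184^3 ≡ 178 (mod 313)
184^4 ≡ 200 (mod 313)
184^6 ≡ 71 (mod 313)
184^8 ≡ 249 (mod 313)
184^12 ≡ 33 (mod 313)
184^13 ≡ 125 (mod 313)
184^24 ≡ 150 (mod 313)
184^26 ≡ 288 (mod 313)
184^39 ≡ 5 (mod 313)
184^52 ≡ 312 (mod 313)
184^78 ≡ 25 (mod 313)
184^104 ≡ 1 (mod 313) ✓
The smallest such exponent is 104, so the order of 184 is 104.

104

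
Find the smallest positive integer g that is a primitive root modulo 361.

2

φ(361) = φ(19^2) = 19·(19−1) = 342 = 2 · 3^2 · 19.
Test candidates g = 2, 3, … against the prime factors q ∈ {2, 3, 19} of φ(361): g is a generator iff g^(342/q) ≢ 1 for every such q.
g = 2: 2^171 ≡ 360; 2^114 ≡ 292; 2^18 ≡ 58 — none is 1, so 2 is a primitive root.
The smallest primitive root modulo 361 is 2.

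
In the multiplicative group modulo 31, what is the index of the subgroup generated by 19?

2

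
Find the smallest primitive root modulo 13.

φ(13) = 13 − 1 = 12 = 2^2 · 3.
g is a primitive root iff g^(12/q) ≢ 1 (mod 13) for each prime q ∈ {2, 3}.
g = 2: 2^6 ≡ 12; 2^4 ≡ 3 — none is 1, so 2 is a primitive root.
Hence the least primitive root of 13 is 2.

2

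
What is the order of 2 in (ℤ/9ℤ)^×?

6

The order of 2 must divide φ(9) = φ(3^2) = 3·(3−1) = 6 = 2 · 3.
Divisors of 6: 1, 2, 3, 6.
Compute 2^d (mod 9) for the divisors d until we hit 1:
2^1 ≡ 2 (mod 9)
2^2 ≡ 4 (mod 9)
2^3 ≡ 8 (mod 9)
2^6 ≡ 1 (mod 9) ✓
Therefore the multiplicative order of 2 modulo 9 is 6.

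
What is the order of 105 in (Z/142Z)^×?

14

Since 105 ∈ (Z/142Z)^×, its order divides φ(142) = φ(2)·φ(71) = 1·70 = 70 = 2 · 5 · 7.
Divisors of 70: 1, 2, 5, 7, 10, 14, 35, 70.
Check 105^d mod 142 for each divisor in increasing order:
105^1 ≡ 105 (mod 142)
105^2 ≡ 91 (mod 142)
105^5 ≡ 39 (mod 142)
105^7 ≡ 141 (mod 142)
105^10 ≡ 101 (mod 142)
105^14 ≡ 1 (mod 142) ✓
The smallest such exponent is 14, so the order of 105 is 14.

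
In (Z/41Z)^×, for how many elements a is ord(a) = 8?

4

φ(41) = 41 − 1 = 40 = 2^3 · 5.
Since (Z/41Z)^× is cyclic of order 40, the number of elements of order d is φ(d) when d | 40 and 0 otherwise.
8 = 2^3 divides 40, and φ(8) = 4.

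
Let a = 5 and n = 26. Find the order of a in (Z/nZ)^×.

4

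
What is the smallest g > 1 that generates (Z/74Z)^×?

5

φ(74) = φ(2)·φ(37) = 1·36 = 36 = 2^2 · 3^2.
Test candidates g = 2, 3, … against the prime factors q ∈ {2, 3} of φ(74): g is a generator iff g^(36/q) ≢ 1 for every such q.
g = 2: gcd(2, 74) = 2 > 1, not a unit — skip.
g = 3: 3^18 ≡ 1 — hits 1, so not a primitive root.
g = 4: gcd(4, 74) = 2 > 1, not a unit — skip.
g = 5: 5^18 ≡ 73; 5^12 ≡ 47 — none is 1, so 5 is a primitive root.
So 5 is the smallest generator of (Z/74Z)^×.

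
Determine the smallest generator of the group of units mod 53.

φ(53) = 53 − 1 = 52 = 2^2 · 13.
g is a primitive root iff g^(52/q) ≢ 1 (mod 53) for each prime q ∈ {2, 13}.
g = 2: 2^26 ≡ 52; 2^4 ≡ 16 — none is 1, so 2 is a primitive root.
The smallest primitive root modulo 53 is 2.

2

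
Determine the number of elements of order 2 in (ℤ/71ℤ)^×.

1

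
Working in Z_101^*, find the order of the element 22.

50

ord(22) | φ(101) = 101 − 1 = 100 = 2^2 · 5^2.
Divisors of 100: 1, 2, 4, 5, 10, 20, 25, 50, 100.
Check 22^d mod 101 for each divisor in increasing order:
22^1 ≡ 22
22^2 ≡ 80
22^4 ≡ 37
22^5 ≡ 6
22^10 ≡ 36
22^20 ≡ 84
22^25 ≡ 100
22^50 ≡ 1
So ord_101(22) = 50.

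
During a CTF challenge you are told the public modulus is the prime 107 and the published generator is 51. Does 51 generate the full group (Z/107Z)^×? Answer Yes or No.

Yes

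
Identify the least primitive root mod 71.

7

φ(71) = 71 − 1 = 70 = 2 · 5 · 7.
Test candidates g = 2, 3, … against the prime factors q ∈ {2, 5, 7} of φ(71): g is a generator iff g^(70/q) ≢ 1 for every such q.
g = 2: 2^35 ≡ 1 — hits 1, so not a primitive root.
g = 3: 3^35 ≡ 1 — hits 1, so not a primitive root.
g = 4: 4^35 ≡ 1 — hits 1, so not a primitive root.
g = 5: 5^35 ≡ 1 — hits 1, so not a primitive root.
g = 6: 6^35 ≡ 1 — hits 1, so not a primitive root.
g = 7: 7^35 ≡ 70; 7^14 ≡ 54; 7^10 ≡ 45 — none is 1, so 7 is a primitive root.
So 7 is the smallest generator of (Z/71Z)^×.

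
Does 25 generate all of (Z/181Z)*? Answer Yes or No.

φ(181) = 181 − 1 = 180 = 2^2 · 3^2 · 5.
An element g generates (Z/181Z)^× iff g^(180/q) ≢ 1 (mod 181) for each prime q ∈ {2, 3, 5}.
25^90 ≡ 1 (mod 181)  [q = 2: ≡ 1 ✗]
25^60 ≡ 1 (mod 181)  [q = 3: ≡ 1 ✗]
25^36 ≡ 42 (mod 181)  [q = 5: ≢ 1 ✓]
The check at q = 2 fails, so 25 generates a proper subgroup.

No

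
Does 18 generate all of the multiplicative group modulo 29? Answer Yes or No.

Yes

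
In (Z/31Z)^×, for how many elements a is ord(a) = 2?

φ(31) = 31 − 1 = 30 = 2 · 3 · 5.
Since (Z/31Z)^× is cyclic of order 30, the number of elements of order d is φ(d) when d | 30 and 0 otherwise.
2 | 30, and φ(2) = 2 − 1 = 1.

1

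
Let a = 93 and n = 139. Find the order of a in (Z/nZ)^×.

By Lagrange's theorem, ord_139(93) divides φ(139) = 139 − 1 = 138 = 2 · 3 · 23.
Divisors of 138: 1, 2, 3, 6, 23, 46, 69, 138.
Evaluate successive powers at the divisors of 138:
93^1 ≡ 93
93^2 ≡ 31
93^3 ≡ 103
93^6 ≡ 45
93^23 ≡ 97
93^46 ≡ 96
93^69 ≡ 138
93^138 ≡ 1
So ord_139(93) = 138.

138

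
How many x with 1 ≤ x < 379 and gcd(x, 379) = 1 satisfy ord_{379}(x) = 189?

108

φ(379) = 379 − 1 = 378 = 2 · 3^3 · 7.
In a cyclic group of order 378, there are φ(d) elements of order d for each divisor d of 378, and zero for non-divisors.
189 = 3^3 · 7 divides 378, and φ(189) = 108.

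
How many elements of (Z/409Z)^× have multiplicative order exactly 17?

16

φ(409) = 409 − 1 = 408 = 2^3 · 3 · 17.
Since (Z/409Z)^× is cyclic of order 408, the number of elements of order d is φ(d) when d | 408 and 0 otherwise.
17 | 408, and φ(17) = 17 − 1 = 16.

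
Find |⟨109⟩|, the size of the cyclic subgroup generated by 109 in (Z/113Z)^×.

7

By Lagrange's theorem, ord_113(109) divides φ(113) = 113 − 1 = 112 = 2^4 · 7.
Divisors of 112: 1, 2, 4, 7, 8, 14, 16, 28, 56, 112.
Check 109^d mod 113 for each divisor in increasing order:
109^1 ≡ 109 (mod 113)
109^2 ≡ 16 (mod 113)
109^4 ≡ 30 (mod 113)
109^7 ≡ 1 (mod 113) ✓
Therefore the multiplicative order of 109 modulo 113 is 7.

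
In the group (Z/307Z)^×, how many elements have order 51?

32

φ(307) = 307 − 1 = 306 = 2 · 3^2 · 17.
In a cyclic group of order 306, there are φ(d) elements of order d for each divisor d of 306, and zero for non-divisors.
51 = 3 · 17 divides 306, and φ(51) = 32.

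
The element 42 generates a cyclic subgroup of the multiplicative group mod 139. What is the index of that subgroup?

ord(42) | φ(139) = 139 − 1 = 138 = 2 · 3 · 23.
Divisors of 138: 1, 2, 3, 6, 23, 46, 69, 138.
Check 42^d mod 139 for each divisor in increasing order:
42^1 ≡ 42
42^2 ≡ 96
42^3 ≡ 1
So ord_139(42) = 3, hence |⟨42⟩| = 3.
The index is φ(139) / ord(42) = 138 / 3 = 46.

46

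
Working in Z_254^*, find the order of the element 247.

ord(247) | φ(254) = φ(2)·φ(127) = 1·126 = 126 = 2 · 3^2 · 7.
Divisors of 126: 1, 2, 3, 6, 7, 9, 14, 18, 21, 42, 63, 126.
Check 247^d mod 254 for each divisor in increasing order:
247^1 ≡ 247 (mod 254)
247^2 ≡ 49 (mod 254)
247^3 ≡ 165 (mod 254)
247^6 ≡ 47 (mod 254)
247^7 ≡ 179 (mod 254)
247^9 ≡ 135 (mod 254)
247^14 ≡ 37 (mod 254)
247^18 ≡ 191 (mod 254)
247^21 ≡ 19 (mod 254)
247^42 ≡ 107 (mod 254)
247^63 ≡ 1 (mod 254) ✓
Hence ord(247) = 63.

63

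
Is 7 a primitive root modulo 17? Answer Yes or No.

Yes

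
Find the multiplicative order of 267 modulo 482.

80

By Lagrange's theorem, ord_482(267) divides φ(482) = φ(2)·φ(241) = 1·240 = 240 = 2^4 · 3 · 5.
Divisors of 240: 1, 2, 3, 4, 5, 6, 8, 10, 12, 15, 16, 20, 24, 30, 40, 48, 60, 80, 120, 240.
Check 267^d mod 482 for each divisor in increasing order:
267^1 ≡ 267 (mod 482)
267^2 ≡ 435 (mod 482)
267^3 ≡ 465 (mod 482)
267^4 ≡ 281 (mod 482)
267^5 ≡ 317 (mod 482)
267^6 ≡ 289 (mod 482)
267^8 ≡ 395 (mod 482)
267^10 ≡ 233 (mod 482)
267^12 ≡ 135 (mod 482)
267^15 ≡ 115 (mod 482)
267^16 ≡ 339 (mod 482)
267^20 ≡ 305 (mod 482)
267^24 ≡ 391 (mod 482)
267^30 ≡ 211 (mod 482)
267^40 ≡ 481 (mod 482)
267^48 ≡ 87 (mod 482)
267^60 ≡ 177 (mod 482)
267^80 ≡ 1 (mod 482) ✓
So ord_482(267) = 80.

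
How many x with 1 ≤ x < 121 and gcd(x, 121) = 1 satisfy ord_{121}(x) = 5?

φ(121) = φ(11^2) = 11·(11−1) = 110 = 2 · 5 · 11.
In a cyclic group of order 110, there are φ(d) elements of order d for each divisor d of 110, and zero for non-divisors.
5 | 110, and φ(5) = 5 − 1 = 4.

4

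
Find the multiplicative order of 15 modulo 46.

ord(15) | φ(46) = φ(2)·φ(23) = 1·22 = 22 = 2 · 11.
Divisors of 22: 1, 2, 11, 22.
Test each divisor d:
15^1 ≡ 15
15^2 ≡ 41
15^11 ≡ 45
15^22 ≡ 1
So ord_46(15) = 22.

22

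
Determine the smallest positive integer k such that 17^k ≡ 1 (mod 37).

36

ord(17) | φ(37) = 37 − 1 = 36 = 2^2 · 3^2.
Divisors of 36: 1, 2, 3, 4, 6, 9, 12, 18, 36.
Check 17^d mod 37 for each divisor in increasing order:
17^1 ≡ 17
17^2 ≡ 30
17^3 ≡ 29
17^4 ≡ 12
17^6 ≡ 27
17^9 ≡ 6
17^12 ≡ 26
17^18 ≡ 36
17^36 ≡ 1
Hence ord(17) = 36.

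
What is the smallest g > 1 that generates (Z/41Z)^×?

6

φ(41) = 41 − 1 = 40 = 2^3 · 5.
Test candidates g = 2, 3, … against the prime factors q ∈ {2, 5} of φ(41): g is a generator iff g^(40/q) ≢ 1 for every such q.
g = 2: 2^20 ≡ 1 — hits 1, so not a primitive root.
g = 3: 3^20 ≡ 40; 3^8 ≡ 1 — hits 1, so not a primitive root.
g = 4: 4^20 ≡ 1 — hits 1, so not a primitive root.
g = 5: 5^20 ≡ 1 — hits 1, so not a primitive root.
g = 6: 6^20 ≡ 40; 6^8 ≡ 10 — none is 1, so 6 is a primitive root.
Hence the least primitive root of 41 is 6.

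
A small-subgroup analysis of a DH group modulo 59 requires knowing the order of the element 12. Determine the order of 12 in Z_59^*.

29

By Lagrange's theorem, ord_59(12) divides φ(59) = 59 − 1 = 58 = 2 · 29.
Divisors of 58: 1, 2, 29, 58.
Evaluate successive powers at the divisors of 58:
12^1 ≡ 12 (mod 59)
12^2 ≡ 26 (mod 59)
12^29 ≡ 1 (mod 59) ✓
Therefore the multiplicative order of 12 modulo 59 is 29.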